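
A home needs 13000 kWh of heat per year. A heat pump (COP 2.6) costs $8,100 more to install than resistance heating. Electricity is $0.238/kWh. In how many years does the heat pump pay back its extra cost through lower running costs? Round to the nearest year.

4 years

Resistance: 13000 kWh × $0.238 = $3,094.00/yr
Heat pump: 13000 / 2.6 = 5000 kWh in → × $0.238 = $1,190.00/yr
Annual savings = $1,904.00
Payback = $8,100 / $1,904.00 = 4.25 years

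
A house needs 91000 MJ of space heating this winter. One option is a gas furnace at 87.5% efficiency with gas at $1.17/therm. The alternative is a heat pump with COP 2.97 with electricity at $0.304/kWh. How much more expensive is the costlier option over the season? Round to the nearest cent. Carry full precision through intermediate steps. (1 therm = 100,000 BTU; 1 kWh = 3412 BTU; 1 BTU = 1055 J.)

$1434.23

Heat load = 91000 MJ = 91,000,000,000 J / 1055 = 86,255,924 BTU
Gas: input = 86,255,924 / 0.875 = 98,578,199 BTU = 985.8 therm → 985.8 × $1.17 = $1,153.36
Heat pump: 86,255,924 BTU / 3412 = 25,280 kWh heat; / 2.97 = 8,512 kWh in → × $0.304 = $2,587.60
Difference = |$1,153.36 − $2,587.60| = $1,434.23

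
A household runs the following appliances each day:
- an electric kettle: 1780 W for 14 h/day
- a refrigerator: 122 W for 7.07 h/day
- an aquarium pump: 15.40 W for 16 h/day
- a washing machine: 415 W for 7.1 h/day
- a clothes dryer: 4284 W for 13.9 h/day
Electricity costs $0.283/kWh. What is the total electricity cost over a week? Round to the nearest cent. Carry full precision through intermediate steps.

electric kettle: 1780 W × 14 h × 7 d = 174,440 Wh = 174.4 kWh
refrigerator: 122 W × 7.07 h × 7 d = 6,038 Wh = 6.038 kWh
aquarium pump: 15.40 W × 16 h × 7 d = 1,725 Wh = 1.725 kWh
washing machine: 415 W × 7.1 h × 7 d = 20,626 Wh = 20.63 kWh
clothes dryer: 4284 W × 13.9 h × 7 d = 416,833 Wh = 416.8 kWh
Total energy = 174.4 + 6.038 + 1.725 + 20.63 + 416.8 = 619.7 kWh
Cost = 619.7 kWh × $0.283 = $175.36

$175.36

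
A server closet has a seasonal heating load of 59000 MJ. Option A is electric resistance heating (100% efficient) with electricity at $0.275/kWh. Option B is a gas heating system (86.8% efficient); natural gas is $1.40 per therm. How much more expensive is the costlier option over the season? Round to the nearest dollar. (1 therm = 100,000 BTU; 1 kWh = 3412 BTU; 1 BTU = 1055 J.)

$3605

Heat load = 59000 MJ = 59,000,000,000 J / 1055 = 55,924,171 BTU
Gas: input = 55,924,171 / 0.868 = 64,428,768 BTU = 644.3 therm → 644.3 × $1.40 = $902.00
Electric: 55,924,171 BTU / 3412 = 16,390 kWh → × $0.275 = $4,507.37
Difference = |$902.00 − $4,507.37| = $3,605.37 ≈ $3605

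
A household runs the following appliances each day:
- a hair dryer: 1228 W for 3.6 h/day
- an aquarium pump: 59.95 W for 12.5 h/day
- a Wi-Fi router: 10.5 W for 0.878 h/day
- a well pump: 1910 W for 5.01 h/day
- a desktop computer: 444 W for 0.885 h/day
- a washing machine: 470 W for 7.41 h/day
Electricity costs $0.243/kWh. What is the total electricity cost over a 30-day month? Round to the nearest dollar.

$136

hair dryer: 1228 W × 3.6 h × 30 d = 132,624 Wh = 132.6 kWh
aquarium pump: 59.95 W × 12.5 h × 30 d = 22,481 Wh = 22.48 kWh
Wi-Fi router: 10.5 W × 0.878 h × 30 d = 277 Wh = 0.2766 kWh
well pump: 1910 W × 5.01 h × 30 d = 287,073 Wh = 287.1 kWh
desktop computer: 444 W × 0.885 h × 30 d = 11,788 Wh = 11.79 kWh
washing machine: 470 W × 7.41 h × 30 d = 104,481 Wh = 104.5 kWh
Total energy = 132.6 + 22.48 + 0.2766 + 287.1 + 11.79 + 104.5 = 558.7 kWh
Cost = 558.7 kWh × $0.243 = $135.77 ≈ $136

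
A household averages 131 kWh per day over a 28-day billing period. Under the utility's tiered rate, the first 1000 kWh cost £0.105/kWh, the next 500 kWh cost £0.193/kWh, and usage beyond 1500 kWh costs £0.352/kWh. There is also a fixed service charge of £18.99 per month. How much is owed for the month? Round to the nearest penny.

Usage = 131 kWh/day × 28 days = 3668 kWh
First 1000 kWh × £0.105 = £105.00
Next 500 kWh × £0.193 = £96.50
Remaining 2168 kWh × £0.352 = £763.14
Energy charge = £964.64; + service £18.99 = £983.63

£983.63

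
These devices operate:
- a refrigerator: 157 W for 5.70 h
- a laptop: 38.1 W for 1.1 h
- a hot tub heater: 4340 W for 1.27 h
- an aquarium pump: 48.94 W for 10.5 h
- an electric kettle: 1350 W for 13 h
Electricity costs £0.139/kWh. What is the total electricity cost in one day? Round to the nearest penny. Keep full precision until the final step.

refrigerator: 157 W × 5.70 h = 895 Wh = 0.8949 kWh
laptop: 38.1 W × 1.1 h = 42 Wh = 0.04191 kWh
hot tub heater: 4340 W × 1.27 h = 5,512 Wh = 5.512 kWh
aquarium pump: 48.94 W × 10.5 h = 514 Wh = 0.5139 kWh
electric kettle: 1350 W × 13 h = 17,550 Wh = 17.55 kWh
Total energy = 0.8949 + 0.04191 + 5.512 + 0.5139 + 17.55 = 24.51 kWh
Cost = 24.51 kWh × £0.139 = £3.41

£3.41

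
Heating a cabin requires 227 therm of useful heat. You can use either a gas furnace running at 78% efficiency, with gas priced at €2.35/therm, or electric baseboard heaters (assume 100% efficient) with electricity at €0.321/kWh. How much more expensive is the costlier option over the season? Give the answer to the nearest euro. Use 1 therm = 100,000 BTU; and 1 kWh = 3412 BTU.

Heat load = 227 therm × 100,000 = 22,700,000 BTU
Gas: input = 22,700,000 / 0.78 = 29,102,564 BTU = 291 therm → 291 × €2.35 = €683.91
Electric: 22,700,000 BTU / 3412 = 6,653 kWh → × €0.321 = €2,135.61
Difference = |€683.91 − €2,135.61| = €1,451.70 ≈ €1452

€1452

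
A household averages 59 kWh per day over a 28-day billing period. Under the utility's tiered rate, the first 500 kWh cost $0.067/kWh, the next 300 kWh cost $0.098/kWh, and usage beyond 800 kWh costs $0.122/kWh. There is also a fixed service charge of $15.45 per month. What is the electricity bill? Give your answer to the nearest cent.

Usage = 59 kWh/day × 28 days = 1652 kWh
First 500 kWh × $0.067 = $33.50
Next 300 kWh × $0.098 = $29.40
Remaining 852 kWh × $0.122 = $103.94
Energy charge = $166.84; + service $15.45 = $182.29

$182.29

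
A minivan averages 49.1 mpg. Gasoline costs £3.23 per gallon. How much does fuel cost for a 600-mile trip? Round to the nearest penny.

£39.47

Fuel = 600 mi / 49.1 mpg = 12.22 gal
Cost = 12.22 gal × £3.23/gal = £39.47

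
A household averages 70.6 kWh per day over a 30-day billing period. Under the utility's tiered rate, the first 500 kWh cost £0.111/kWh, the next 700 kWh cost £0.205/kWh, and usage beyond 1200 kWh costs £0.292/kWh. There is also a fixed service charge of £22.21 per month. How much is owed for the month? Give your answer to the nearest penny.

Usage = 70.6 kWh/day × 30 days = 2118 kWh
First 500 kWh × £0.111 = £55.50
Next 700 kWh × £0.205 = £143.50
Remaining 918 kWh × £0.292 = £268.06
Energy charge = £467.06; + service £22.21 = £489.27

£489.27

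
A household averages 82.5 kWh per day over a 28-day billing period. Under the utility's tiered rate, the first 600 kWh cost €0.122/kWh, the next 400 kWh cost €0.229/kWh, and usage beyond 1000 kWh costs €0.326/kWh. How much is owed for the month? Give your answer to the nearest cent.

Usage = 82.5 kWh/day × 28 days = 2310 kWh
First 600 kWh × €0.122 = €73.20
Next 400 kWh × €0.229 = €91.60
Remaining 1310 kWh × €0.326 = €427.06
Total = €591.86

€591.86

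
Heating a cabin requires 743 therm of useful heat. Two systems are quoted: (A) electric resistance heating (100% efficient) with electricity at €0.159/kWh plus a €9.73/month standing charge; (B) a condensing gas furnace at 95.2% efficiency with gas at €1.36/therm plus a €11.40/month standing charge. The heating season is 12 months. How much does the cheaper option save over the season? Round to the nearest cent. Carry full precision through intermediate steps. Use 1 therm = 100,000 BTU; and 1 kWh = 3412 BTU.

Heat load = 743 therm × 100,000 = 74,300,000 BTU
Gas: input = 74,300,000 / 0.952 = 78,046,218 BTU = 780.5 therm → 780.5 × €1.36 = €1,061.43; + 12 × €11.40 standing = €1,198.23
Electric: 74,300,000 BTU / 3412 = 21,780 kWh → × €0.159 = €3,462.40; + 12 × €9.73 standing = €3,579.16
Difference = |€1,198.23 − €3,579.16| = €2,380.93

€2380.93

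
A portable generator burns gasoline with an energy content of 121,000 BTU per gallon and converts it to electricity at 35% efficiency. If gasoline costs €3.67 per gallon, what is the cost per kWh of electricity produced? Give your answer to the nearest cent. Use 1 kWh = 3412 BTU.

€0.30

Electrical output per gallon = 121,000 BTU × 0.35 / 3412 BTU/kWh = 12.41 kWh
Cost per kWh = €3.67 / 12.41 kWh = €0.296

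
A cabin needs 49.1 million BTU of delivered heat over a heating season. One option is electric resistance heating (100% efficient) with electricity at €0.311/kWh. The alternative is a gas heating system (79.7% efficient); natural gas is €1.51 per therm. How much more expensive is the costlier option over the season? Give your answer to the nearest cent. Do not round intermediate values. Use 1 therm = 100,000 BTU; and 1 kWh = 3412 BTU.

Heat load = 49.1 × 10⁶ BTU = 49,100,000 BTU
Gas: input = 49,100,000 / 0.797 = 61,606,023 BTU = 616.1 therm → 616.1 × €1.51 = €930.25
Electric: 49,100,000 BTU / 3412 = 14,390 kWh → × €0.311 = €4,475.41
Difference = |€930.25 − €4,475.41| = €3,545.16

€3545.16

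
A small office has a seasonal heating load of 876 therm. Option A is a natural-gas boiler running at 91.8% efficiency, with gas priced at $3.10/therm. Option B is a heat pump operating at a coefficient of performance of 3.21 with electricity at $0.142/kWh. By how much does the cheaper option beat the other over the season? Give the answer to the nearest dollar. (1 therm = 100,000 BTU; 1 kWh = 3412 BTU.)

Heat load = 876 therm × 100,000 = 87,600,000 BTU
Gas: input = 87,600,000 / 0.918 = 95,424,837 BTU = 954.2 therm → 954.2 × $3.10 = $2,958.17
Heat pump: 87,600,000 BTU / 3412 = 25,670 kWh heat; / 3.21 = 7,998 kWh in → × $0.142 = $1,135.74
Difference = |$2,958.17 − $1,135.74| = $1,822.43 ≈ $1822

$1822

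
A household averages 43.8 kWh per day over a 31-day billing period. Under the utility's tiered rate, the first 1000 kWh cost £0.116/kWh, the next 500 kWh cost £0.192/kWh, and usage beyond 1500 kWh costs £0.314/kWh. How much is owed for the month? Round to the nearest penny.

Usage = 43.8 kWh/day × 31 days = 1357.8 kWh
First 1000 kWh × £0.116 = £116.00
Next 357.8 kWh × £0.192 = £68.70
Remaining tier: 0 kWh (not reached)
Total = £184.70

£184.70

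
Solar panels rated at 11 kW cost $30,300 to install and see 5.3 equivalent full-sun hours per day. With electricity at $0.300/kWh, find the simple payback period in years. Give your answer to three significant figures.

4.75 years

Daily generation = 11 kW × 5.3 h = 58.3 kWh
Annual generation = 58.3 × 365 = 21280 kWh
Annual savings = 21280 × $0.300 = $6,383.85
Payback = $30,300 / $6,383.85 = 4.75 years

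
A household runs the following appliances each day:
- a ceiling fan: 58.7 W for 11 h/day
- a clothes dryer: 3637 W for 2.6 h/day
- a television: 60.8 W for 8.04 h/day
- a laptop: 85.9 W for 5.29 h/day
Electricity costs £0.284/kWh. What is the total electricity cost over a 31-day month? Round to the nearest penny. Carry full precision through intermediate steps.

£97.24

ceiling fan: 58.7 W × 11 h × 31 d = 20,017 Wh = 20.02 kWh
clothes dryer: 3637 W × 2.6 h × 31 d = 293,142 Wh = 293.1 kWh
television: 60.8 W × 8.04 h × 31 d = 15,154 Wh = 15.15 kWh
laptop: 85.9 W × 5.29 h × 31 d = 14,087 Wh = 14.09 kWh
Total energy = 20.02 + 293.1 + 15.15 + 14.09 = 342.4 kWh
Cost = 342.4 kWh × £0.284 = £97.24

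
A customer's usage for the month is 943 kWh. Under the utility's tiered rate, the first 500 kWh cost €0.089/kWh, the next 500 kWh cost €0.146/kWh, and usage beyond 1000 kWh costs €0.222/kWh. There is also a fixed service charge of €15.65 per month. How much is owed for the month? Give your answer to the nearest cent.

First 500 kWh × €0.089 = €44.50
Next 443 kWh × €0.146 = €64.68
Remaining tier: 0 kWh (not reached)
Energy charge = €109.18; + service €15.65 = €124.83

€124.83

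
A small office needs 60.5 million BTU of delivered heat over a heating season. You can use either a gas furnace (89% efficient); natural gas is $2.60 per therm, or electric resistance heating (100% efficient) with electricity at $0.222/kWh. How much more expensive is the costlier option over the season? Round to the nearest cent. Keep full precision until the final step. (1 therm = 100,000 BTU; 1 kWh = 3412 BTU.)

$2168.99

Heat load = 60.5 × 10⁶ BTU = 60,500,000 BTU
Gas: input = 60,500,000 / 0.89 = 67,977,528 BTU = 679.8 therm → 679.8 × $2.60 = $1,767.42
Electric: 60,500,000 BTU / 3412 = 17,730 kWh → × $0.222 = $3,936.40
Difference = |$1,767.42 − $3,936.40| = $2,168.99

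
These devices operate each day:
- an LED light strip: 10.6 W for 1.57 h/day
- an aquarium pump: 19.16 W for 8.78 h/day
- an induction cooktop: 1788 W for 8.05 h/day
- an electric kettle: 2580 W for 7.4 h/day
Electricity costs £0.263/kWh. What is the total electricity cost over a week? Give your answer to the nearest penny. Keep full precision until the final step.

£61.99

LED light strip: 10.6 W × 1.57 h × 7 d = 116 Wh = 0.1165 kWh
aquarium pump: 19.16 W × 8.78 h × 7 d = 1,178 Wh = 1.178 kWh
induction cooktop: 1788 W × 8.05 h × 7 d = 100,754 Wh = 100.8 kWh
electric kettle: 2580 W × 7.4 h × 7 d = 133,644 Wh = 133.6 kWh
Total energy = 0.1165 + 1.178 + 100.8 + 133.6 = 235.7 kWh
Cost = 235.7 kWh × £0.263 = £61.99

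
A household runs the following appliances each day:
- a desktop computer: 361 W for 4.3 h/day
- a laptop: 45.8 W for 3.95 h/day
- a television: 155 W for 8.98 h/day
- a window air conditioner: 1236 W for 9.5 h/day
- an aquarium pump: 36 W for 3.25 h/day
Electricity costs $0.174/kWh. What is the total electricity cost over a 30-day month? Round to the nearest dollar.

$78

desktop computer: 361 W × 4.3 h × 30 d = 46,569 Wh = 46.57 kWh
laptop: 45.8 W × 3.95 h × 30 d = 5,427 Wh = 5.427 kWh
television: 155 W × 8.98 h × 30 d = 41,757 Wh = 41.76 kWh
window air conditioner: 1236 W × 9.5 h × 30 d = 352,260 Wh = 352.3 kWh
aquarium pump: 36 W × 3.25 h × 30 d = 3,510 Wh = 3.51 kWh
Total energy = 46.57 + 5.427 + 41.76 + 352.3 + 3.51 = 449.5 kWh
Cost = 449.5 kWh × $0.174 = $78.22 ≈ $78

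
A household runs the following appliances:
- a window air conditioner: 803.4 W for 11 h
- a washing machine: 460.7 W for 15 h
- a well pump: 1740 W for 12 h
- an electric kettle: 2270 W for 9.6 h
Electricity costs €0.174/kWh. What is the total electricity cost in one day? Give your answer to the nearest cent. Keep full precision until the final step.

window air conditioner: 803.4 W × 11 h = 8,837 Wh = 8.837 kWh
washing machine: 460.7 W × 15 h = 6,910 Wh = 6.91 kWh
well pump: 1740 W × 12 h = 20,880 Wh = 20.88 kWh
electric kettle: 2270 W × 9.6 h = 21,792 Wh = 21.79 kWh
Total energy = 8.837 + 6.91 + 20.88 + 21.79 = 58.42 kWh
Cost = 58.42 kWh × €0.174 = €10.17

€10.17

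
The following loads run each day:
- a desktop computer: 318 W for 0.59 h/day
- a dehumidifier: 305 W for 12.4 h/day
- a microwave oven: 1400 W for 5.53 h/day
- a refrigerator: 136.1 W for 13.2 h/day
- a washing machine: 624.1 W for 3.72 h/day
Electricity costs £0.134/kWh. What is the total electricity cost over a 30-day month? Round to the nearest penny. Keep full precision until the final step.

£63.64

desktop computer: 318 W × 0.59 h × 30 d = 5,629 Wh = 5.629 kWh
dehumidifier: 305 W × 12.4 h × 30 d = 113,460 Wh = 113.5 kWh
microwave oven: 1400 W × 5.53 h × 30 d = 232,260 Wh = 232.3 kWh
refrigerator: 136.1 W × 13.2 h × 30 d = 53,896 Wh = 53.9 kWh
washing machine: 624.1 W × 3.72 h × 30 d = 69,650 Wh = 69.65 kWh
Total energy = 5.629 + 113.5 + 232.3 + 53.9 + 69.65 = 474.9 kWh
Cost = 474.9 kWh × £0.134 = £63.64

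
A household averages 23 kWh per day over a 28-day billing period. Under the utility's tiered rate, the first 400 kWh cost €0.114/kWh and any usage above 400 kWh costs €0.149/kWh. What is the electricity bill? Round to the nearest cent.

Usage = 23 kWh/day × 28 days = 644 kWh
First 400 kWh × €0.114 = €45.60
Remaining 244 kWh × €0.149 = €36.36
Total = €81.96

€81.96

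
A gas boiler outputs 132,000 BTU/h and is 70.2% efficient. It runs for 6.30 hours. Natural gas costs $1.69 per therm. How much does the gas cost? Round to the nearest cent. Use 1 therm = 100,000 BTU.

Heat delivered = 132,000 BTU/h × 6.30 h = 831,600 BTU
Gas input = 831,600 / 0.702 = 1,184,615 BTU
= 1,184,615 / 100,000 = 11.85 therm
Cost = 11.85 × $1.69/therm = $20.02

$20.02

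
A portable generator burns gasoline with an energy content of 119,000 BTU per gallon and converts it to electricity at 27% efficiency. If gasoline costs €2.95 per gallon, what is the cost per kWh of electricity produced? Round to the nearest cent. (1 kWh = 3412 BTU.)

Electrical output per gallon = 119,000 BTU × 0.27 / 3412 BTU/kWh = 9.417 kWh
Cost per kWh = €2.95 / 9.417 kWh = €0.313

€0.31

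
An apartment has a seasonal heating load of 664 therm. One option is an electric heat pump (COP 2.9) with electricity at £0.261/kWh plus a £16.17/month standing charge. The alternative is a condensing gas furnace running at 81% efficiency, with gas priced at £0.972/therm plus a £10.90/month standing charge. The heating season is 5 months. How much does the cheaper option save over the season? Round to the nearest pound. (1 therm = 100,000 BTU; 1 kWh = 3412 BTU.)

Heat load = 664 therm × 100,000 = 66,400,000 BTU
Gas: input = 66,400,000 / 0.81 = 81,975,309 BTU = 819.8 therm → 819.8 × £0.972 = £796.80; + 5 × £10.90 standing = £851.30
Heat pump: 66,400,000 BTU / 3412 = 19,460 kWh heat; / 2.9 = 6,711 kWh in → × £0.261 = £1,751.47; + 5 × £16.17 standing = £1,832.32
Difference = |£851.30 − £1,832.32| = £981.02 ≈ £981

£981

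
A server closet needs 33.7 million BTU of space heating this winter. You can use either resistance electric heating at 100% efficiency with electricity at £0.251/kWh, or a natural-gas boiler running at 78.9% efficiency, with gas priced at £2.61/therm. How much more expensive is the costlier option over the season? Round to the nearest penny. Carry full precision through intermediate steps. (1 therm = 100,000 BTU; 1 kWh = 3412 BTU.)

Heat load = 33.7 × 10⁶ BTU = 33,700,000 BTU
Gas: input = 33,700,000 / 0.789 = 42,712,294 BTU = 427.1 therm → 427.1 × £2.61 = £1,114.79
Electric: 33,700,000 BTU / 3412 = 9,877 kWh → × £0.251 = £2,479.10
Difference = |£1,114.79 − £2,479.10| = £1,364.31

£1364.31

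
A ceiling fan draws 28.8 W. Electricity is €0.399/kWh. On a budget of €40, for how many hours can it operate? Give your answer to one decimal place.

Energy budget = €40 / €0.399 per kWh = 100.3 kWh = 100,251 Wh
Runtime = 100,251 Wh / 28.8 W = 3,481 h

3480.9 h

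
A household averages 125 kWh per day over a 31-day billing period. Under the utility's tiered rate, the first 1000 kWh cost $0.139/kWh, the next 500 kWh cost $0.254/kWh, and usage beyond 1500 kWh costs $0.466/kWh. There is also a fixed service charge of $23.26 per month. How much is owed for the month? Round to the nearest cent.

Usage = 125 kWh/day × 31 days = 3875 kWh
First 1000 kWh × $0.139 = $139.00
Next 500 kWh × $0.254 = $127.00
Remaining 2375 kWh × $0.466 = $1,106.75
Energy charge = $1,372.75; + service $23.26 = $1,396.01

$1396.01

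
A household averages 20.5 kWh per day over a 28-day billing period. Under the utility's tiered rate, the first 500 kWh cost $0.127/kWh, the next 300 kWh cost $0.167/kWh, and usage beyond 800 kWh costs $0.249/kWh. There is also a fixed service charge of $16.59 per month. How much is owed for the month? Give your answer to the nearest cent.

$92.45

Usage = 20.5 kWh/day × 28 days = 574 kWh
First 500 kWh × $0.127 = $63.50
Next 74 kWh × $0.167 = $12.36
Remaining tier: 0 kWh (not reached)
Energy charge = $75.86; + service $16.59 = $92.45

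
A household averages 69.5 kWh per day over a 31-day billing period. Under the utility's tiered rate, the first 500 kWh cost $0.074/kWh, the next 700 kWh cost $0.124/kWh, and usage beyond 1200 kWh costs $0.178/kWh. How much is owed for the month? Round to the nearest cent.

Usage = 69.5 kWh/day × 31 days = 2154.5 kWh
First 500 kWh × $0.074 = $37.00
Next 700 kWh × $0.124 = $86.80
Remaining 954.5 kWh × $0.178 = $169.90
Total = $293.70

$293.70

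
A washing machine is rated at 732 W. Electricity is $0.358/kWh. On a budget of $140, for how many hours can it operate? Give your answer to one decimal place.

534.2 h

Energy budget = $140 / $0.358 per kWh = 391.1 kWh = 391,061 Wh
Runtime = 391,061 Wh / 732 W = 534.2 h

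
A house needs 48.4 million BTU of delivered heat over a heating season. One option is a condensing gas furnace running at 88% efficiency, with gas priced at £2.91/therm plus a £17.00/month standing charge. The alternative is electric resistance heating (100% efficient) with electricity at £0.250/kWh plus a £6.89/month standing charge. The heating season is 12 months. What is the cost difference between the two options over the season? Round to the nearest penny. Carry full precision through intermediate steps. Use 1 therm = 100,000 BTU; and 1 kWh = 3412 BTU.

£1824.49

Heat load = 48.4 × 10⁶ BTU = 48,400,000 BTU
Gas: input = 48,400,000 / 0.88 = 55,000,000 BTU = 550 therm → 550 × £2.91 = £1,600.50; + 12 × £17.00 standing = £1,804.50
Electric: 48,400,000 BTU / 3412 = 14,190 kWh → × £0.250 = £3,546.31; + 12 × £6.89 standing = £3,628.99
Difference = |£1,804.50 − £3,628.99| = £1,824.49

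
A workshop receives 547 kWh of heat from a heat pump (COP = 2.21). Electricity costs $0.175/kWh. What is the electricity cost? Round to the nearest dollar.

$43

Electrical input = 547 kWh / 2.21 = 247.5 kWh
Cost = 247.5 × $0.175/kWh = $43.31 ≈ $43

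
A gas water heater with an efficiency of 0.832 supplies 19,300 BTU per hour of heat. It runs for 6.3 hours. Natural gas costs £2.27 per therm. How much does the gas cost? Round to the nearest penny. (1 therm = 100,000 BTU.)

Heat delivered = 19,300 BTU/h × 6.3 h = 121,590 BTU
Gas input = 121,590 / 0.832 = 146,142 BTU
= 146,142 / 100,000 = 1.461 therm
Cost = 1.461 × £2.27/therm = £3.32

£3.32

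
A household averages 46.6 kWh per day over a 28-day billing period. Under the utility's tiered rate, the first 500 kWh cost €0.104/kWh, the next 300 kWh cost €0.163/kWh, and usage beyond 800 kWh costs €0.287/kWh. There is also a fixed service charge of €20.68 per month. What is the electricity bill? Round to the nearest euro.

Usage = 46.6 kWh/day × 28 days = 1304.8 kWh
First 500 kWh × €0.104 = €52.00
Next 300 kWh × €0.163 = €48.90
Remaining 504.8 kWh × €0.287 = €144.88
Energy charge = €245.78; + service €20.68 = €266.46 ≈ €266

€266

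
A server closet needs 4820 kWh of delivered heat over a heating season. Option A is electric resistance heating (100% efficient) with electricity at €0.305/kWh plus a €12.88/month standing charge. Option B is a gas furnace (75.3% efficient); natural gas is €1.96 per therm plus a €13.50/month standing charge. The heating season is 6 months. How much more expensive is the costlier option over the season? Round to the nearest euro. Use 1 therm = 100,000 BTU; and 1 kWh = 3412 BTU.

Heat load = 4820 kWh × 3412 = 16,445,840 BTU
Gas: input = 16,445,840 / 0.753 = 21,840,425 BTU = 218.4 therm → 218.4 × €1.96 = €428.07; + 6 × €13.50 standing = €509.07
Electric: 16,445,840 BTU / 3412 = 4,820 kWh → × €0.305 = €1,470.10; + 6 × €12.88 standing = €1,547.38
Difference = |€509.07 − €1,547.38| = €1,038.31 ≈ €1038

€1038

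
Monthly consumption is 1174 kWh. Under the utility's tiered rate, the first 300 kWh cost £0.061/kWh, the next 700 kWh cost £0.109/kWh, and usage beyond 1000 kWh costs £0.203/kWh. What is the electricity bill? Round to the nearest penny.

£129.92

First 300 kWh × £0.061 = £18.30
Next 700 kWh × £0.109 = £76.30
Remaining 174 kWh × £0.203 = £35.32
Total = £129.92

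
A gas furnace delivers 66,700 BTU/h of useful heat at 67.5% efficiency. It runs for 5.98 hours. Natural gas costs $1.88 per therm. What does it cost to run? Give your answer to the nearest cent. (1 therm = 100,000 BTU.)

$11.11

Heat delivered = 66,700 BTU/h × 5.98 h = 398,866 BTU
Gas input = 398,866 / 0.675 = 590,913 BTU
= 590,913 / 100,000 = 5.909 therm
Cost = 5.909 × $1.88/therm = $11.11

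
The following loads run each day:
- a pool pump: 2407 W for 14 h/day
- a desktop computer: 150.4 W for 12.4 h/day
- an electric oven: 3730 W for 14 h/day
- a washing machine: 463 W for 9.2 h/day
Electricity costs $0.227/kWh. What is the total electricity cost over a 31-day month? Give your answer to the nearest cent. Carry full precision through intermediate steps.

$647.70

pool pump: 2407 W × 14 h × 31 d = 1,044,638 Wh = 1,045 kWh
desktop computer: 150.4 W × 12.4 h × 31 d = 57,814 Wh = 57.81 kWh
electric oven: 3730 W × 14 h × 31 d = 1,618,820 Wh = 1,619 kWh
washing machine: 463 W × 9.2 h × 31 d = 132,048 Wh = 132 kWh
Total energy = 1,045 + 57.81 + 1,619 + 132 = 2,853 kWh
Cost = 2,853 kWh × $0.227 = $647.70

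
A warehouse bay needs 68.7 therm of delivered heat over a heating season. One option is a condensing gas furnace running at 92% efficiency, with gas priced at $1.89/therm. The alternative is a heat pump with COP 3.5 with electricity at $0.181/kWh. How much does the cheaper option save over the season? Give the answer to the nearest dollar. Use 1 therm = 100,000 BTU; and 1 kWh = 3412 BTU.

Heat load = 68.7 therm × 100,000 = 6,870,000 BTU
Gas: input = 6,870,000 / 0.92 = 7,467,391 BTU = 74.67 therm → 74.67 × $1.89 = $141.13
Heat pump: 6,870,000 BTU / 3412 = 2,013 kWh heat; / 3.5 = 575.3 kWh in → × $0.181 = $104.13
Difference = |$141.13 − $104.13| = $37.01 ≈ $37

$37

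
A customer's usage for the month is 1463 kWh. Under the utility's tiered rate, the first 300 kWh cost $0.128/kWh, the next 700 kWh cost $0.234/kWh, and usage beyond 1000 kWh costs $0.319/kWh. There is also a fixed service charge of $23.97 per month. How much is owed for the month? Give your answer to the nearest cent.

First 300 kWh × $0.128 = $38.40
Next 700 kWh × $0.234 = $163.80
Remaining 463 kWh × $0.319 = $147.70
Energy charge = $349.90; + service $23.97 = $373.87

$373.87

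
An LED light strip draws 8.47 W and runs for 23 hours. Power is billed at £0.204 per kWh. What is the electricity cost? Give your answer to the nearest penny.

£0.04

Energy = 8.47 W × 23 h = 195 Wh = 0.1948 kWh
Cost = 0.1948 kWh × £0.204/kWh = £0.04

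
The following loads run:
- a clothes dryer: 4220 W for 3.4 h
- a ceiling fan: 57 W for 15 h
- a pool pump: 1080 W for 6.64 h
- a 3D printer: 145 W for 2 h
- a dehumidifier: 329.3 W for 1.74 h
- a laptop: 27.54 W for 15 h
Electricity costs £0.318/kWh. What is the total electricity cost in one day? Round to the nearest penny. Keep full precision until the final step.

clothes dryer: 4220 W × 3.4 h = 14,348 Wh = 14.35 kWh
ceiling fan: 57 W × 15 h = 855 Wh = 0.855 kWh
pool pump: 1080 W × 6.64 h = 7,171 Wh = 7.171 kWh
3D printer: 145 W × 2 h = 290 Wh = 0.29 kWh
dehumidifier: 329.3 W × 1.74 h = 573 Wh = 0.573 kWh
laptop: 27.54 W × 15 h = 413 Wh = 0.4131 kWh
Total energy = 14.35 + 0.855 + 7.171 + 0.29 + 0.573 + 0.4131 = 23.65 kWh
Cost = 23.65 kWh × £0.318 = £7.52

£7.52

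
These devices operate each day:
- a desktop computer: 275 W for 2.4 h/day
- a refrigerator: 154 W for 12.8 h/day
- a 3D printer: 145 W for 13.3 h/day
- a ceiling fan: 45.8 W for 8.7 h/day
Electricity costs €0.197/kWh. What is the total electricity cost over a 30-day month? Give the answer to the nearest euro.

€29

desktop computer: 275 W × 2.4 h × 30 d = 19,800 Wh = 19.8 kWh
refrigerator: 154 W × 12.8 h × 30 d = 59,136 Wh = 59.14 kWh
3D printer: 145 W × 13.3 h × 30 d = 57,855 Wh = 57.85 kWh
ceiling fan: 45.8 W × 8.7 h × 30 d = 11,954 Wh = 11.95 kWh
Total energy = 19.8 + 59.14 + 57.85 + 11.95 = 148.7 kWh
Cost = 148.7 kWh × €0.197 = €29.30 ≈ €29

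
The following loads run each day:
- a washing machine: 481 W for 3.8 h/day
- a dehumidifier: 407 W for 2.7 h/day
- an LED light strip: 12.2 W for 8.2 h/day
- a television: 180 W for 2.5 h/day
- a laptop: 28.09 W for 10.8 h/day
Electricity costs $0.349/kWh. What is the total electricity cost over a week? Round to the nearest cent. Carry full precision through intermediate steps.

$9.23

washing machine: 481 W × 3.8 h × 7 d = 12,795 Wh = 12.79 kWh
dehumidifier: 407 W × 2.7 h × 7 d = 7,692 Wh = 7.692 kWh
LED light strip: 12.2 W × 8.2 h × 7 d = 700 Wh = 0.7003 kWh
television: 180 W × 2.5 h × 7 d = 3,150 Wh = 3.15 kWh
laptop: 28.09 W × 10.8 h × 7 d = 2,124 Wh = 2.124 kWh
Total energy = 12.79 + 7.692 + 0.7003 + 3.15 + 2.124 = 26.46 kWh
Cost = 26.46 kWh × $0.349 = $9.23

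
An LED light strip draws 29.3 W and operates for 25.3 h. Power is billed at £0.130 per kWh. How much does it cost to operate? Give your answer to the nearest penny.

£0.10

Energy = 29.3 W × 25.3 h = 741 Wh = 0.7413 kWh
Cost = 0.7413 kWh × £0.130/kWh = £0.10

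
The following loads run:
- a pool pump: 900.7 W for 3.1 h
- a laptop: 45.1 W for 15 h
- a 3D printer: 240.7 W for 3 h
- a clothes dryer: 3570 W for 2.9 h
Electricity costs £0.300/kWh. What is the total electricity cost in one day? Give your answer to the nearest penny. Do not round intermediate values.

pool pump: 900.7 W × 3.1 h = 2,792 Wh = 2.792 kWh
laptop: 45.1 W × 15 h = 676 Wh = 0.6765 kWh
3D printer: 240.7 W × 3 h = 722 Wh = 0.7221 kWh
clothes dryer: 3570 W × 2.9 h = 10,353 Wh = 10.35 kWh
Total energy = 2.792 + 0.6765 + 0.7221 + 10.35 = 14.54 kWh
Cost = 14.54 kWh × £0.300 = £4.36

£4.36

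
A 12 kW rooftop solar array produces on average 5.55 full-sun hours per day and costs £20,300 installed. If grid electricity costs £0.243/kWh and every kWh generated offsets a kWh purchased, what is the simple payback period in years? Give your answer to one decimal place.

Daily generation = 12 kW × 5.55 h = 66.6 kWh
Annual generation = 66.6 × 365 = 24309 kWh
Annual savings = 24309 × £0.243 = £5,907.09
Payback = £20,300 / £5,907.09 = 3.44 years

3.4 years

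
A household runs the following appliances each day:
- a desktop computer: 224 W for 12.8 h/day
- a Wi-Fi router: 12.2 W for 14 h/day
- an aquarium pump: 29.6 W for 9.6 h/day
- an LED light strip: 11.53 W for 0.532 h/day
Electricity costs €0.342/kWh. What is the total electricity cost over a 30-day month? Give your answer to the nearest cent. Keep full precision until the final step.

desktop computer: 224 W × 12.8 h × 30 d = 86,016 Wh = 86.02 kWh
Wi-Fi router: 12.2 W × 14 h × 30 d = 5,124 Wh = 5.124 kWh
aquarium pump: 29.6 W × 9.6 h × 30 d = 8,525 Wh = 8.525 kWh
LED light strip: 11.53 W × 0.532 h × 30 d = 184 Wh = 0.184 kWh
Total energy = 86.02 + 5.124 + 8.525 + 0.184 = 99.85 kWh
Cost = 99.85 kWh × €0.342 = €34.15

€34.15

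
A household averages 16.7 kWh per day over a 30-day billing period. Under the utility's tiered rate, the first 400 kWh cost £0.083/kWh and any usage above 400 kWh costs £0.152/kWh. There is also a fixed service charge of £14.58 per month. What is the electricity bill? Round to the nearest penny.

£63.13

Usage = 16.7 kWh/day × 30 days = 501 kWh
First 400 kWh × £0.083 = £33.20
Remaining 101 kWh × £0.152 = £15.35
Energy charge = £48.55; + service £14.58 = £63.13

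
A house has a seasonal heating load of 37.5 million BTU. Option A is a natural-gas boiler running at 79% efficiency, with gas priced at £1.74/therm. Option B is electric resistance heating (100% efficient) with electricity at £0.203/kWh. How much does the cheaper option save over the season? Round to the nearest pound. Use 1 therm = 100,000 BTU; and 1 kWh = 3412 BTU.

£1405

Heat load = 37.5 × 10⁶ BTU = 37,500,000 BTU
Gas: input = 37,500,000 / 0.79 = 47,468,354 BTU = 474.7 therm → 474.7 × £1.74 = £825.95
Electric: 37,500,000 BTU / 3412 = 10,990 kWh → × £0.203 = £2,231.10
Difference = |£825.95 − £2,231.10| = £1,405.15 ≈ £1405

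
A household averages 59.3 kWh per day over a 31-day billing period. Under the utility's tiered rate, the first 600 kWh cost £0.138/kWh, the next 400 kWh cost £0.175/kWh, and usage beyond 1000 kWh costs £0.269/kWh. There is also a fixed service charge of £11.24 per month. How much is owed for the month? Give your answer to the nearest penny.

£389.54

Usage = 59.3 kWh/day × 31 days = 1838.3 kWh
First 600 kWh × £0.138 = £82.80
Next 400 kWh × £0.175 = £70.00
Remaining 838.3 kWh × £0.269 = £225.50
Energy charge = £378.30; + service £11.24 = £389.54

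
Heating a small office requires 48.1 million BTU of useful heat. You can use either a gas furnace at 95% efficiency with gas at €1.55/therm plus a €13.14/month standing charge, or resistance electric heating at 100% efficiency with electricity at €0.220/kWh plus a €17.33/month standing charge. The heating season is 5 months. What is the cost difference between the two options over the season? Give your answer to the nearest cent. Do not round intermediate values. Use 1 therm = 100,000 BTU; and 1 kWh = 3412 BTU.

€2337.57

Heat load = 48.1 × 10⁶ BTU = 48,100,000 BTU
Gas: input = 48,100,000 / 0.95 = 50,631,579 BTU = 506.3 therm → 506.3 × €1.55 = €784.79; + 5 × €13.14 standing = €850.49
Electric: 48,100,000 BTU / 3412 = 14,100 kWh → × €0.220 = €3,101.41; + 5 × €17.33 standing = €3,188.06
Difference = |€850.49 − €3,188.06| = €2,337.57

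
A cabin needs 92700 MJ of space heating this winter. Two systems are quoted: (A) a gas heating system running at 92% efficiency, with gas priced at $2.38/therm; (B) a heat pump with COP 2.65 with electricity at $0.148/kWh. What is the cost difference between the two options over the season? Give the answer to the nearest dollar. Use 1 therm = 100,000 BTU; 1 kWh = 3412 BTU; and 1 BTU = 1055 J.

$835

Heat load = 92700 MJ = 92,700,000,000 J / 1055 = 87,867,299 BTU
Gas: input = 87,867,299 / 0.92 = 95,507,933 BTU = 955.1 therm → 955.1 × $2.38 = $2,273.09
Heat pump: 87,867,299 BTU / 3412 = 25,750 kWh heat; / 2.65 = 9,718 kWh in → × $0.148 = $1,438.25
Difference = |$2,273.09 − $1,438.25| = $834.84 ≈ $835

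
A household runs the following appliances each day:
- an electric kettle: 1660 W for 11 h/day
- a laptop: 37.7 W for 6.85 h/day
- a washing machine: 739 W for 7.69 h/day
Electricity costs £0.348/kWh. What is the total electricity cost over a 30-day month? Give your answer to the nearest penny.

electric kettle: 1660 W × 11 h × 30 d = 547,800 Wh = 547.8 kWh
laptop: 37.7 W × 6.85 h × 30 d = 7,747 Wh = 7.747 kWh
washing machine: 739 W × 7.69 h × 30 d = 170,487 Wh = 170.5 kWh
Total energy = 547.8 + 7.747 + 170.5 = 726 kWh
Cost = 726 kWh × £0.348 = £252.66

£252.66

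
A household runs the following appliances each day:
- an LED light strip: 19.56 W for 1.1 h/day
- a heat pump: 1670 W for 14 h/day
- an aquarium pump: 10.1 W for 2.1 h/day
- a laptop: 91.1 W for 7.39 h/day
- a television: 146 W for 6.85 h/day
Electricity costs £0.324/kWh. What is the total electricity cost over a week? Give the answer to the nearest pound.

£57

LED light strip: 19.56 W × 1.1 h × 7 d = 151 Wh = 0.1506 kWh
heat pump: 1670 W × 14 h × 7 d = 163,660 Wh = 163.7 kWh
aquarium pump: 10.1 W × 2.1 h × 7 d = 148 Wh = 0.1485 kWh
laptop: 91.1 W × 7.39 h × 7 d = 4,713 Wh = 4.713 kWh
television: 146 W × 6.85 h × 7 d = 7,001 Wh = 7.001 kWh
Total energy = 0.1506 + 163.7 + 0.1485 + 4.713 + 7.001 = 175.7 kWh
Cost = 175.7 kWh × £0.324 = £56.92 ≈ £57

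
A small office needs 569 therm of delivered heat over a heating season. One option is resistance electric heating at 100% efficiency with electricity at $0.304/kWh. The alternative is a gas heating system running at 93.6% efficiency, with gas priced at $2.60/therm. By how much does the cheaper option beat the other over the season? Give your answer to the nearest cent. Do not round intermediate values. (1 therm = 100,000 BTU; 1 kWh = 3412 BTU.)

$3489.08

Heat load = 569 therm × 100,000 = 56,900,000 BTU
Gas: input = 56,900,000 / 0.936 = 60,790,598 BTU = 607.9 therm → 607.9 × $2.60 = $1,580.56
Electric: 56,900,000 BTU / 3412 = 16,680 kWh → × $0.304 = $5,069.64
Difference = |$1,580.56 − $5,069.64| = $3,489.08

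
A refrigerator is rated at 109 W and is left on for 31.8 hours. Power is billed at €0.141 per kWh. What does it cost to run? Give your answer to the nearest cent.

Energy = 109 W × 31.8 h = 3,466 Wh = 3.466 kWh
Cost = 3.466 kWh × €0.141/kWh = €0.49

€0.49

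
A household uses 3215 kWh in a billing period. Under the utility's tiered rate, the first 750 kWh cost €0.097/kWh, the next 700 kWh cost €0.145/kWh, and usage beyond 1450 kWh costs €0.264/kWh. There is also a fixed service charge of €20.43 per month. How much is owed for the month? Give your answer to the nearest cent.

First 750 kWh × €0.097 = €72.75
Next 700 kWh × €0.145 = €101.50
Remaining 1765 kWh × €0.264 = €465.96
Energy charge = €640.21; + service €20.43 = €660.64

€660.64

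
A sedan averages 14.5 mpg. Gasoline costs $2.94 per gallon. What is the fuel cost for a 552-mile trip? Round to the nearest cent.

$111.92

Fuel = 552 mi / 14.5 mpg = 38.07 gal
Cost = 38.07 gal × $2.94/gal = $111.92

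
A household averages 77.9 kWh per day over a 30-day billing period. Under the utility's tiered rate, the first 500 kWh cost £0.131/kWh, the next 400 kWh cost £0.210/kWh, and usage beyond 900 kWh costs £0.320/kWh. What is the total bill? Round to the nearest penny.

£609.34

Usage = 77.9 kWh/day × 30 days = 2337 kWh
First 500 kWh × £0.131 = £65.50
Next 400 kWh × £0.210 = £84.00
Remaining 1437 kWh × £0.320 = £459.84
Total = £609.34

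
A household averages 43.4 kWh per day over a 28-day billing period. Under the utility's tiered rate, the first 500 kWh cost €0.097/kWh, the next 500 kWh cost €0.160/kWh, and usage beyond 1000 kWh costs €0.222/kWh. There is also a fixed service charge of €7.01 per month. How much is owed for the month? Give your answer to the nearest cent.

Usage = 43.4 kWh/day × 28 days = 1215.2 kWh
First 500 kWh × €0.097 = €48.50
Next 500 kWh × €0.160 = €80.00
Remaining 215.2 kWh × €0.222 = €47.77
Energy charge = €176.27; + service €7.01 = €183.28

€183.28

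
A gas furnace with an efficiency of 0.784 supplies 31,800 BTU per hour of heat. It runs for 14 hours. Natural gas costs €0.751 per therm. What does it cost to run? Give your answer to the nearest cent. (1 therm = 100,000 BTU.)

€4.26

Heat delivered = 31,800 BTU/h × 14 h = 445,200 BTU
Gas input = 445,200 / 0.784 = 567,857 BTU
= 567,857 / 100,000 = 5.679 therm
Cost = 5.679 × €0.751/therm = €4.26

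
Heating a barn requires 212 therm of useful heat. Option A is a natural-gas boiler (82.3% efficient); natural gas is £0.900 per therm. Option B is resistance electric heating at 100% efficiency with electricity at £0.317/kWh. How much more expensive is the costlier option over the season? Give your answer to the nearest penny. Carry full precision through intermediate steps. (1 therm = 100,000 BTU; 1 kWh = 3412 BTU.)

£1737.80

Heat load = 212 therm × 100,000 = 21,200,000 BTU
Gas: input = 21,200,000 / 0.823 = 25,759,417 BTU = 257.6 therm → 257.6 × £0.900 = £231.83
Electric: 21,200,000 BTU / 3412 = 6,213 kWh → × £0.317 = £1,969.64
Difference = |£231.83 − £1,969.64| = £1,737.80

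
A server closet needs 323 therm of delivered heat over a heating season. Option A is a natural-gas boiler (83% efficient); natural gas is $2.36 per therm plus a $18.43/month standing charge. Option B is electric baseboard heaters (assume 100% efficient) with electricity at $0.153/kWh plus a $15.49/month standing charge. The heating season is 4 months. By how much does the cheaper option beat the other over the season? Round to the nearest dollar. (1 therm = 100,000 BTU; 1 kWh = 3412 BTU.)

$518

Heat load = 323 therm × 100,000 = 32,300,000 BTU
Gas: input = 32,300,000 / 0.83 = 38,915,663 BTU = 389.2 therm → 389.2 × $2.36 = $918.41; + 4 × $18.43 standing = $992.13
Electric: 32,300,000 BTU / 3412 = 9,467 kWh → × $0.153 = $1,448.39; + 4 × $15.49 standing = $1,510.35
Difference = |$992.13 − $1,510.35| = $518.22 ≈ $518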